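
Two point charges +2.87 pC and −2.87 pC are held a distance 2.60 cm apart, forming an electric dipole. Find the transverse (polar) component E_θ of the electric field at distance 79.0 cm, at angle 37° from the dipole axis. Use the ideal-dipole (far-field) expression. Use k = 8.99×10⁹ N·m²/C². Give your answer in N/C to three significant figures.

E_θ ≈ 8.19×10⁻⁴ N/C

Dipole moment p = qd = (2.87×10⁻¹² C)(0.0260 m) = 7.462×10⁻¹⁴ C·m.
For a dipole, E_θ = (kp sinθ)/r³.
kp/r³ = (8.99×10⁹)(7.462×10⁻¹⁴)/(0.790)³ = 0.001361 N/C.
E_θ = 0.001361·sin37° = 8.188×10⁻⁴ N/C.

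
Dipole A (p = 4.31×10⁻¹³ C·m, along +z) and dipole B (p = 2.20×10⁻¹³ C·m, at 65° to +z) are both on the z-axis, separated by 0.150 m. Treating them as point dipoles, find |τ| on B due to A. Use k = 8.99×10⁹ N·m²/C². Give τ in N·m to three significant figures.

The second dipole sits on the axis of the first, so the field there is axial: E₁ = 2kp₁/r³ along +z.
E₁ = 2(8.99×10⁹)(4.31×10⁻¹³)/(0.150)³ = 2.296 N/C.
Torque on the second dipole: τ = p₂ E₁ sinθ.
τ = (2.20×10⁻¹³)(2.296)·sin65° = 4.578×10⁻¹³ N·m.

τ ≈ 4.58×10⁻¹³ N·m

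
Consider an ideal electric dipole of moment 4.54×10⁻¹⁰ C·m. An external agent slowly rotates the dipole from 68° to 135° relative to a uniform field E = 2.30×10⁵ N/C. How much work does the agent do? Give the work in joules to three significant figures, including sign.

W_ext = ΔU = U(θ₂) − U(θ₁) = −pE cosθ₂ − (−pE cosθ₁) = pE(cosθ₁ − cosθ₂).
W = (4.54×10⁻¹⁰)(2.30×10⁵)·(cos68° − cos135°) = (1.044×10⁻⁴)·(+1.0817) = 1.130×10⁻⁴ J.

W ≈ 1.13×10⁻⁴ J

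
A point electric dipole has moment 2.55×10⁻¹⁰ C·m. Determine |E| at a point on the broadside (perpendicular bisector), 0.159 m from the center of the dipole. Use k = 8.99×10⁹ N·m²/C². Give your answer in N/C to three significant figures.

On the perpendicular bisector E = kp/r³ (half the axial value at the same distance).
E = (8.99×10⁹)(2.55×10⁻¹⁰) / (0.159)³ = 570.3 N/C.

E ≈ 570 N/C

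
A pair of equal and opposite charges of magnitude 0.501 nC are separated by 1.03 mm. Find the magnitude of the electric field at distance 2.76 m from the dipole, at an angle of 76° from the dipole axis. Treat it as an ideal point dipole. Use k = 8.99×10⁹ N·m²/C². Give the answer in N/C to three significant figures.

E ≈ 2.39×10⁻⁴ N/C

Dipole moment p = qd = (5.01×10⁻¹⁰ C)(0.00103 m) = 5.16×10⁻¹³ C·m.
At angle θ the dipole field magnitude is E = (kp/r³)·√(1 + 3cos²θ).
kp/r³ = (8.99×10⁹)(5.16×10⁻¹³) / (2.76)³ = 2.206×10⁻⁴ N/C.
√(1 + 3cos²76°) = √(1 + 3·0.0585) = √1.1756 ≈ 1.0842.
E ≈ 2.206×10⁻⁴ × 1.084 = 2.392×10⁻⁴ N/C.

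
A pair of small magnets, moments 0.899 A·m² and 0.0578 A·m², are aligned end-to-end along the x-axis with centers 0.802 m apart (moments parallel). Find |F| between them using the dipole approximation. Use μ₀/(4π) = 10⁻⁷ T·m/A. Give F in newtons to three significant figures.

On-axis B of dipole 1: B = (μ₀/4π)·2m₁/r³. Force on dipole 2: F = m₂·dB/dr.
dB/dr = −(μ₀/4π)·6m₁/r⁴, so |F| = (μ₀/4π)·6m₁m₂/r⁴.
F = 6(10⁻⁷)(0.899)(0.0578)/(0.802)⁴ = 7.536×10⁻⁸ N.

F ≈ 7.54×10⁻⁸ N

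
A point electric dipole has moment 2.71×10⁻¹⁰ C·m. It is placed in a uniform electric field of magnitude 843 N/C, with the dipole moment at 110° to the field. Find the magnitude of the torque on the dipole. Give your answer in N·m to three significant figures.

Torque on an electric dipole: τ = pE sinθ.
τ = (2.71×10⁻¹⁰)(843)·sin110° = 2.147×10⁻⁷ N·m.

τ ≈ 2.15×10⁻⁷ N·m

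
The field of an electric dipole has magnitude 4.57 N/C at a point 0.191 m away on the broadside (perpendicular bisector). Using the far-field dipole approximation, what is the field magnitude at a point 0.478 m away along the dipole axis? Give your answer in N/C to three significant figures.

E ≈ 0.583 N/C

Dipole fields scale as 1/r³ in the far field.
The axial field is twice the equatorial field at the same r, so the geometry factor is 2/1.
E₂ = E₁ · (2/1) · (r₁/r₂)³ = 4.57 · 2 · (0.191/0.478)³.
(r₁/r₂)³ = (0.3996)³ = 0.0638.
E₂ ≈ 0.5831 N/C.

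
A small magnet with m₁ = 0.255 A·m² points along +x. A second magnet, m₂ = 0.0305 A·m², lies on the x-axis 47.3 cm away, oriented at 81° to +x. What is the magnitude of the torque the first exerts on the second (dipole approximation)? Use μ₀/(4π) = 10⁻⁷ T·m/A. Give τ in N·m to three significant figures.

τ ≈ 1.45×10⁻⁸ N·m

Dipole B is on the axis of dipole A, so B₁ there is axial: B₁ = (μ₀/4π)·2m₁/r³ along +x.
B₁ = 2(10⁻⁷)(0.255)/(0.473)³ = 4.819×10⁻⁷ T.
τ = m₂ B₁ sinθ.
τ = (0.0305)(4.819×10⁻⁷)·sin81° = 1.452×10⁻⁸ N·m.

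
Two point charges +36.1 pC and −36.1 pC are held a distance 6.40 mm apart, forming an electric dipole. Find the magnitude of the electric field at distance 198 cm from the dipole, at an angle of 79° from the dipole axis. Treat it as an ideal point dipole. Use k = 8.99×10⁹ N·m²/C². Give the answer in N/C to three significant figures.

E ≈ 2.82×10⁻⁴ N/C

Dipole moment p = qd = (3.61×10⁻¹¹ C)(0.00640 m) = 2.31×10⁻¹³ C·m.
At angle θ the dipole field magnitude is E = (kp/r³)·√(1 + 3cos²θ).
kp/r³ = (8.99×10⁹)(2.31×10⁻¹³) / (1.98)³ = 2.675×10⁻⁴ N/C.
√(1 + 3cos²79°) = √(1 + 3·0.0364) = √1.1092 ≈ 1.0532.
E ≈ 2.675×10⁻⁴ × 1.053 = 2.818×10⁻⁴ N/C.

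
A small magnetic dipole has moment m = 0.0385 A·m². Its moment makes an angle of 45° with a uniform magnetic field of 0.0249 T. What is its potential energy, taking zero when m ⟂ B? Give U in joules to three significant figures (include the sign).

U ≈ -6.78×10⁻⁴ J

U = −m·B = −mB cosθ.
U = −(0.0385)(0.0249)·cos45° = -6.779×10⁻⁴ J.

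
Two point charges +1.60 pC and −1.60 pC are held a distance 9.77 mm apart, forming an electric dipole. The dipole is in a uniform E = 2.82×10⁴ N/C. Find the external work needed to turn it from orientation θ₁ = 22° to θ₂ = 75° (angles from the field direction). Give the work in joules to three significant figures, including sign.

Dipole moment p = qd = (1.60×10⁻¹² C)(0.00977 m) = 1.563×10⁻¹⁴ C·m.
W_ext = ΔU = U(θ₂) − U(θ₁) = −pE cosθ₂ − (−pE cosθ₁) = pE(cosθ₁ − cosθ₂).
W = (1.563×10⁻¹⁴)(2.82×10⁴)·(cos22° − cos75°) = (4.408×10⁻¹⁰)·(+0.6684) = 2.946×10⁻¹⁰ J.

W ≈ 2.95×10⁻¹⁰ J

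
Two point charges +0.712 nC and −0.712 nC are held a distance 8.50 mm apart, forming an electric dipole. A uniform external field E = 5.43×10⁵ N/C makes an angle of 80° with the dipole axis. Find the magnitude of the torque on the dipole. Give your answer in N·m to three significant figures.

Dipole moment p = qd = (7.12×10⁻¹⁰ C)(0.00850 m) = 6.052×10⁻¹² C·m.
Torque on an electric dipole: τ = pE sinθ.
τ = (6.052×10⁻¹²)(5.43×10⁵)·sin80° = 3.236×10⁻⁶ N·m.

τ ≈ 3.24×10⁻⁶ N·m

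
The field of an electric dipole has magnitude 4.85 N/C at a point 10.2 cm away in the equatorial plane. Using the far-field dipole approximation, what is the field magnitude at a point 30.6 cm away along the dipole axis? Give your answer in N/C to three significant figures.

E ≈ 0.359 N/C

Dipole fields scale as 1/r³ in the far field.
The axial field is twice the equatorial field at the same r, so the geometry factor is 2/1.
E₂ = E₁ · (2/1) · (r₁/r₂)³ = 4.85 · 2 · (10.2/30.6)³.
(r₁/r₂)³ = (0.3333)³ = 0.03704.
E₂ ≈ 0.3593 N/C.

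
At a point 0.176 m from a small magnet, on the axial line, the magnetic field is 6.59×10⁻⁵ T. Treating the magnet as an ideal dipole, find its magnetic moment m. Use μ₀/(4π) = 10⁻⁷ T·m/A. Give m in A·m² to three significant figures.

On axis B = (μ₀/4π)·2m/r³, so m = Br³·4π/(μ₀·2).
m = (6.59×10⁻⁵)·(0.176)³ / (2·10⁻⁷) = 1.796 A·m².

m ≈ 1.80 A·m²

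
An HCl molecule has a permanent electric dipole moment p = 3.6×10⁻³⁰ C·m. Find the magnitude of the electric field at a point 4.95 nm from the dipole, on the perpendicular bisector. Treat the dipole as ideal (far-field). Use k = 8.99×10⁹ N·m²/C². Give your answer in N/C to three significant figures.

E ≈ 2.67×10⁵ N/C

On the perpendicular bisector E = kp/r³ (half the axial value at the same distance).
E = (8.99×10⁹)(3.60×10⁻³⁰) / (4.95×10⁻⁹)³ = 2.668×10⁵ N/C.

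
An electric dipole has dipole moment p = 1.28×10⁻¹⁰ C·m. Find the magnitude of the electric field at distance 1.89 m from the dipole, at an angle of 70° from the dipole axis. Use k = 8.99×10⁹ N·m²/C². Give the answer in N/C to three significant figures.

E ≈ 0.198 N/C

At angle θ the dipole field magnitude is E = (kp/r³)·√(1 + 3cos²θ).
kp/r³ = (8.99×10⁹)(1.28×10⁻¹⁰) / (1.89)³ = 0.1704 N/C.
√(1 + 3cos²70°) = √(1 + 3·0.1170) = √1.3509 ≈ 1.1623.
E ≈ 0.1704 × 1.162 = 0.1981 N/C.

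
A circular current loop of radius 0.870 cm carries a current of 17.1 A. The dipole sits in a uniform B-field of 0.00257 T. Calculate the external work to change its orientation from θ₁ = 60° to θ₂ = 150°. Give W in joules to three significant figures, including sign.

Magnetic moment m = IA = Iπa² = (17.1)·π·(0.00870)² = 0.004066 A·m².
W_ext = ΔU = −mB cosθ₂ + mB cosθ₁ = mB(cosθ₁ − cosθ₂).
W = (0.004066)(0.00257)·(cos60° − cos150°) = (1.045×10⁻⁵)·(+1.3660) = 1.427×10⁻⁵ J.

W ≈ 1.43×10⁻⁵ J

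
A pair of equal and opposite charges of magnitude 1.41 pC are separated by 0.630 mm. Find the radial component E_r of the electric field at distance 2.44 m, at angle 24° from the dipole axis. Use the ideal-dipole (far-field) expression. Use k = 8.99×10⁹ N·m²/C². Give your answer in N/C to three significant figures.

E_r ≈ 1.00×10⁻⁶ N/C

Dipole moment p = qd = (1.41×10⁻¹² C)(6.30×10⁻⁴ m) = 8.883×10⁻¹⁶ C·m.
For a dipole, E_r = (2kp cosθ)/r³.
kp/r³ = (8.99×10⁹)(8.883×10⁻¹⁶)/(2.44)³ = 5.497×10⁻⁷ N/C.
E_r = 2·5.497×10⁻⁷·cos24° = 1.004×10⁻⁶ N/C.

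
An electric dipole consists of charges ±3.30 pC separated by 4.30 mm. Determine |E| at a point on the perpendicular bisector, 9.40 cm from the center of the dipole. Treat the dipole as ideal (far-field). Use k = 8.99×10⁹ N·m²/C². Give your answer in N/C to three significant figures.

Dipole moment p = qd = (3.30×10⁻¹² C)(0.00430 m) = 1.419×10⁻¹⁴ C·m.
In the equatorial plane E = kp/r³.
E = (8.99×10⁹)(1.419×10⁻¹⁴) / (0.0940)³ = 0.1536 N/C.

E ≈ 0.154 N/C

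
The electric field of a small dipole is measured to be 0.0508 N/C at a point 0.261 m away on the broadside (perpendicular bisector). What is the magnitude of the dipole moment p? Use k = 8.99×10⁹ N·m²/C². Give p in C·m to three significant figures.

In the equatorial plane E = kp/r³, so p = Er³/(k).
p = (0.0508)·(0.261)³ / (8.99×10⁹) = 1.005×10⁻¹³ C·m.

p ≈ 1.00×10⁻¹³ C·m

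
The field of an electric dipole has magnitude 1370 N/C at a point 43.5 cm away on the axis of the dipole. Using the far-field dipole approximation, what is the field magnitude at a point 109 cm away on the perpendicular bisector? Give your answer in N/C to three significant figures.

Dipole fields scale as 1/r³ in the far field.
The axial field is twice the equatorial field at the same r, so the geometry factor is 1/2.
E₂ = E₁ · (1/2) · (r₁/r₂)³ = 1370 · 0.5 · (43.5/109)³.
(r₁/r₂)³ = (0.3991)³ = 0.06356.
E₂ ≈ 43.54 N/C.

E ≈ 43.5 N/C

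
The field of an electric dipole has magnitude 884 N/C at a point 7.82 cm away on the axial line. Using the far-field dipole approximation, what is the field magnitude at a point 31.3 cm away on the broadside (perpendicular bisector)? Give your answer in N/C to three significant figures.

Dipole fields scale as 1/r³ in the far field.
The axial field is twice the equatorial field at the same r, so the geometry factor is 1/2.
E₂ = E₁ · (1/2) · (r₁/r₂)³ = 884 · 0.5 · (7.82/31.3)³.
(r₁/r₂)³ = (0.2498)³ = 0.0156.
E₂ ≈ 6.893 N/C.

E ≈ 6.89 N/C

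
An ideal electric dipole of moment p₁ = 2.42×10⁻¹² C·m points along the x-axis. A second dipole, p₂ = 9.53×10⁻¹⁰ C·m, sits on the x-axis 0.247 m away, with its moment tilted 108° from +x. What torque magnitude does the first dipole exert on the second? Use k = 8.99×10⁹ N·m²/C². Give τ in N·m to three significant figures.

τ ≈ 2.62×10⁻⁹ N·m

The second dipole sits on the axis of the first, so the field there is axial: E₁ = 2kp₁/r³ along +x.
E₁ = 2(8.99×10⁹)(2.42×10⁻¹²)/(0.247)³ = 2.887 N/C.
Torque on the second dipole: τ = p₂ E₁ sinθ.
τ = (9.53×10⁻¹⁰)(2.887)·sin108° = 2.617×10⁻⁹ N·m.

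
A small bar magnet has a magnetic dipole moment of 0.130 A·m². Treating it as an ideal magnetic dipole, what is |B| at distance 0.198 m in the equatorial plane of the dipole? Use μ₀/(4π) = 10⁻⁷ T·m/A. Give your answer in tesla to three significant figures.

B ≈ 1.67×10⁻⁶ T

In the equatorial plane B = (μ₀/4π)·m/r³ (half the axial value).
B = (10⁻⁷)·(0.130) / (0.198)³ = 1.675×10⁻⁶ T.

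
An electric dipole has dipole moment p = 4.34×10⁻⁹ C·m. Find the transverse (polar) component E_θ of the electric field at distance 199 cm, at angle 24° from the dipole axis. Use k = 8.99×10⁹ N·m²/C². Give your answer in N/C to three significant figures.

For a dipole, E_θ = (kp sinθ)/r³.
kp/r³ = (8.99×10⁹)(4.34×10⁻⁹)/(1.99)³ = 4.951 N/C.
E_θ = 4.951·sin24° = 2.014 N/C.

E_θ ≈ 2.01 N/C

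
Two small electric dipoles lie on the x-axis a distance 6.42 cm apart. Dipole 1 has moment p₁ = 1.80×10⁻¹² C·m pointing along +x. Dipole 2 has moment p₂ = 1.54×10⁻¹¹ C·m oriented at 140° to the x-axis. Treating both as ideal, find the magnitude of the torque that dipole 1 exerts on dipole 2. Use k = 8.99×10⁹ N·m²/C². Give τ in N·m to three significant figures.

The second dipole sits on the axis of the first, so the field there is axial: E₁ = 2kp₁/r³ along +x.
E₁ = 2(8.99×10⁹)(1.80×10⁻¹²)/(0.0642)³ = 122.3 N/C.
Torque on the second dipole: τ = p₂ E₁ sinθ.
τ = (1.54×10⁻¹¹)(122.3)·sin140° = 1.211×10⁻⁹ N·m.

τ ≈ 1.21×10⁻⁹ N·m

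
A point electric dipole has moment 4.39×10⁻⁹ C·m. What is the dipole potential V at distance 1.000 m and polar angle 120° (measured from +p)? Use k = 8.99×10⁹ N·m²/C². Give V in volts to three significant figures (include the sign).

The dipole potential is V = kp cosθ / r².
V = (8.99×10⁹)(4.39×10⁻⁹)·cos120° / (1.00)² = -19.73 V.

V ≈ -19.7 V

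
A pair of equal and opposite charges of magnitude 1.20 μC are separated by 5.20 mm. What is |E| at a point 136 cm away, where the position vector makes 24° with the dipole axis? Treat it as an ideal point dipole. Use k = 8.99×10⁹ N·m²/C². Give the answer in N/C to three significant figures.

Dipole moment p = qd = (1.20×10⁻⁶ C)(0.00520 m) = 6.24×10⁻⁹ C·m.
At angle θ the dipole field magnitude is E = (kp/r³)·√(1 + 3cos²θ).
kp/r³ = (8.99×10⁹)(6.24×10⁻⁹) / (1.36)³ = 22.30 N/C.
√(1 + 3cos²24°) = √(1 + 3·0.8346) = √3.5037 ≈ 1.8718.
E ≈ 22.30 × 1.872 = 41.74 N/C.

E ≈ 41.7 N/C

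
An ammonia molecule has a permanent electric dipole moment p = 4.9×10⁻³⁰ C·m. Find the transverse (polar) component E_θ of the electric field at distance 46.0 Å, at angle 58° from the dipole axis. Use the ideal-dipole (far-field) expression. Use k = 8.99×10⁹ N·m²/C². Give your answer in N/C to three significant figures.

E_θ ≈ 3.84×10⁵ N/C

For a dipole, E_θ = (kp sinθ)/r³.
kp/r³ = (8.99×10⁹)(4.90×10⁻³⁰)/(4.60×10⁻⁹)³ = 4.526×10⁵ N/C.
E_θ = 4.526×10⁵·sin58° = 3.838×10⁵ N/C.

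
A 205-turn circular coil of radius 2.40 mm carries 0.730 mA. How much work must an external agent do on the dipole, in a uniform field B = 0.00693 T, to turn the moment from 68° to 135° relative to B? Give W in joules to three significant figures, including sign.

m = NIA = NIπa² = 205·(7.30×10⁻⁴)·π·(0.00240)² = 2.708×10⁻⁶ A·m².
W_ext = ΔU = −mB cosθ₂ + mB cosθ₁ = mB(cosθ₁ − cosθ₂).
W = (2.708×10⁻⁶)(0.00693)·(cos68° − cos135°) = (1.877×10⁻⁸)·(+1.0817) = 2.030×10⁻⁸ J.

W ≈ 2.03×10⁻⁸ J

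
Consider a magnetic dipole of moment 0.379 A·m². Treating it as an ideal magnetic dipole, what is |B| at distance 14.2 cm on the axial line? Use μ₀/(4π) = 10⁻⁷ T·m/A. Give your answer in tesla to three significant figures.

On axis B = (μ₀/4π)·2m/r³.
B = 2·(10⁻⁷)·(0.379) / (0.142)³ = 2.647×10⁻⁵ T.

B ≈ 2.65×10⁻⁵ T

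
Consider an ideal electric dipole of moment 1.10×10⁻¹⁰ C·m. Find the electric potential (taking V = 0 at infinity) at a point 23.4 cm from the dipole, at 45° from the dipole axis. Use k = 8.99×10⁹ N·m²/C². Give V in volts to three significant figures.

The dipole potential is V = kp cosθ / r².
V = (8.99×10⁹)(1.10×10⁻¹⁰)·cos45° / (0.234)² = 12.77 V.

V ≈ 12.8 V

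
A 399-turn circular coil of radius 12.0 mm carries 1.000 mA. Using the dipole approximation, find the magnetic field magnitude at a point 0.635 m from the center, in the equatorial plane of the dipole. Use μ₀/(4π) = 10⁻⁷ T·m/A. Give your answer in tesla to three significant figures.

m = NIA = NIπa² = 399·(0.00100)·π·(0.0120)² = 1.805×10⁻⁴ A·m².
In the equatorial plane B = (μ₀/4π)·m/r³ (half the axial value).
B = (10⁻⁷)·(1.805×10⁻⁴) / (0.635)³ = 7.049×10⁻¹¹ T.

B ≈ 7.05×10⁻¹¹ T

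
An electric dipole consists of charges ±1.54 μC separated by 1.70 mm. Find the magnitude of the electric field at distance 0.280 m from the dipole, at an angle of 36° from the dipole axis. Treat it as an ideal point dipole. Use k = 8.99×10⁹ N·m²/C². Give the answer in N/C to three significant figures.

E ≈ 1850 N/C

Dipole moment p = qd = (1.54×10⁻⁶ C)(0.00170 m) = 2.618×10⁻⁹ C·m.
At angle θ the dipole field magnitude is E = (kp/r³)·√(1 + 3cos²θ).
kp/r³ = (8.99×10⁹)(2.618×10⁻⁹) / (0.280)³ = 1072 N/C.
√(1 + 3cos²36°) = √(1 + 3·0.6545) = √2.9635 ≈ 1.7215.
E ≈ 1072 × 1.721 = 1846 N/C.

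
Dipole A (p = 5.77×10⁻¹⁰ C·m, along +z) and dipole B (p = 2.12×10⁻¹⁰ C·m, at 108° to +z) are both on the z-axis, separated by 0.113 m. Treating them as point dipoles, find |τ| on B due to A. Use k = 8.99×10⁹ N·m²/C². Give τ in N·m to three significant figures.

τ ≈ 1.45×10⁻⁶ N·m

The second dipole sits on the axis of the first, so the field there is axial: E₁ = 2kp₁/r³ along +z.
E₁ = 2(8.99×10⁹)(5.77×10⁻¹⁰)/(0.113)³ = 7190 N/C.
Torque on the second dipole: τ = p₂ E₁ sinθ.
τ = (2.12×10⁻¹⁰)(7190)·sin108° = 1.450×10⁻⁶ N·m.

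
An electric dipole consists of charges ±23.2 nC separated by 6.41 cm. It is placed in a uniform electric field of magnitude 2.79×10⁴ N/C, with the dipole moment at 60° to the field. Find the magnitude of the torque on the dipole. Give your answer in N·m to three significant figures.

τ ≈ 3.59×10⁻⁵ N·m

Dipole moment p = qd = (2.32×10⁻⁸ C)(0.0641 m) = 1.487×10⁻⁹ C·m.
Torque on an electric dipole: τ = pE sinθ.
τ = (1.487×10⁻⁹)(2.79×10⁴)·sin60° = 3.593×10⁻⁵ N·m.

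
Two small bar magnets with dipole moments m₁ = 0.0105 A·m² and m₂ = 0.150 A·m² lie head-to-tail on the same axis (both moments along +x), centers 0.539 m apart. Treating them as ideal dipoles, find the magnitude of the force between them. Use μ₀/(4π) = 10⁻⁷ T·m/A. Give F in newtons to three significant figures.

On-axis B of dipole 1: B = (μ₀/4π)·2m₁/r³. Force on dipole 2: F = m₂·dB/dr.
dB/dr = −(μ₀/4π)·6m₁/r⁴, so |F| = (μ₀/4π)·6m₁m₂/r⁴.
F = 6(10⁻⁷)(0.0105)(0.150)/(0.539)⁴ = 1.120×10⁻⁸ N.

F ≈ 1.12×10⁻⁸ N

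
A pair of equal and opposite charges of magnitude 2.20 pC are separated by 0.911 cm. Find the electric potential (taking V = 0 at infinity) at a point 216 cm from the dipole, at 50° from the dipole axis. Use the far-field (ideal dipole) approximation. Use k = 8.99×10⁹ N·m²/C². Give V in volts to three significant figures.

V ≈ 2.48×10⁻⁵ V

Dipole moment p = qd = (2.20×10⁻¹² C)(0.00911 m) = 2.004×10⁻¹⁴ C·m.
The dipole potential is V = kp cosθ / r².
V = (8.99×10⁹)(2.004×10⁻¹⁴)·cos50° / (2.16)² = 2.482×10⁻⁵ V.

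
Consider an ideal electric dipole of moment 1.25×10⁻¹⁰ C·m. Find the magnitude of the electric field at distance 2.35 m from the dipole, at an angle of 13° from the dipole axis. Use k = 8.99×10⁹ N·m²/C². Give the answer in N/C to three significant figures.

E ≈ 0.170 N/C

At angle θ the dipole field magnitude is E = (kp/r³)·√(1 + 3cos²θ).
kp/r³ = (8.99×10⁹)(1.25×10⁻¹⁰) / (2.35)³ = 0.08659 N/C.
√(1 + 3cos²13°) = √(1 + 3·0.9494) = √3.8482 ≈ 1.9617.
E ≈ 0.08659 × 1.962 = 0.1699 N/C.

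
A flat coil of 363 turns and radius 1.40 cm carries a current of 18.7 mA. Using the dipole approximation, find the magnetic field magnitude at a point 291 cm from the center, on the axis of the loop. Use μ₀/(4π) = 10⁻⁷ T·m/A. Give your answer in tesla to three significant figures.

B ≈ 3.39×10⁻¹¹ T

m = NIA = NIπa² = 363·(0.0187)·π·(0.0140)² = 0.00418 A·m².
On axis B = (μ₀/4π)·2m/r³.
B = 2·(10⁻⁷)·(0.00418) / (2.91)³ = 3.393×10⁻¹¹ T.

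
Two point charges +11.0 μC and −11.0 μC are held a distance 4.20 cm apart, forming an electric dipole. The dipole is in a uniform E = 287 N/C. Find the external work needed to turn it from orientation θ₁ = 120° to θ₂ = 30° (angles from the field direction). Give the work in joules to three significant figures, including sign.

Dipole moment p = qd = (1.10×10⁻⁵ C)(0.0420 m) = 4.62×10⁻⁷ C·m.
W_ext = ΔU = U(θ₂) − U(θ₁) = −pE cosθ₂ − (−pE cosθ₁) = pE(cosθ₁ − cosθ₂).
W = (4.62×10⁻⁷)(287)·(cos120° − cos30°) = (1.326×10⁻⁴)·(-1.3660) = -1.811×10⁻⁴ J.

W ≈ -1.81×10⁻⁴ J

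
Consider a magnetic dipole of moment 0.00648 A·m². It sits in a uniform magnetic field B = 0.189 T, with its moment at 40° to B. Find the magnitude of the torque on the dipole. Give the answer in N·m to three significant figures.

τ ≈ 7.87×10⁻⁴ N·m

Torque on a magnetic dipole: τ = mB sinθ.
τ = (0.00648)(0.189)·sin40° = 7.872×10⁻⁴ N·m.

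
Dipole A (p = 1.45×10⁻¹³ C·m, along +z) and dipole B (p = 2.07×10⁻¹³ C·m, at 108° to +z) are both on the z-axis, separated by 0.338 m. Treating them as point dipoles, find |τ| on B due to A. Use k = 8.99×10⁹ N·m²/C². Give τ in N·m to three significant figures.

τ ≈ 1.33×10⁻¹⁴ N·m

The second dipole sits on the axis of the first, so the field there is axial: E₁ = 2kp₁/r³ along +z.
E₁ = 2(8.99×10⁹)(1.45×10⁻¹³)/(0.338)³ = 0.06752 N/C.
Torque on the second dipole: τ = p₂ E₁ sinθ.
τ = (2.07×10⁻¹³)(0.06752)·sin108° = 1.329×10⁻¹⁴ N·m.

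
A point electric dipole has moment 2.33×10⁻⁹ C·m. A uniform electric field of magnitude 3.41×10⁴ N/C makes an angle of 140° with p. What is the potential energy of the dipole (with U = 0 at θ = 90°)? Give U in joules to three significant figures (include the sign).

U ≈ 6.09×10⁻⁵ J

U = −p·E = −pE cosθ.
U = −(2.33×10⁻⁹)(3.41×10⁴)·cos140° = 6.086×10⁻⁵ J.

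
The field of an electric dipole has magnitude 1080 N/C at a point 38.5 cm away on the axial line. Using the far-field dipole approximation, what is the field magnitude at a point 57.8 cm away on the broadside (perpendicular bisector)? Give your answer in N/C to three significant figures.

Dipole fields scale as 1/r³ in the far field.
The axial field is twice the equatorial field at the same r, so the geometry factor is 1/2.
E₂ = E₁ · (1/2) · (r₁/r₂)³ = 1080 · 0.5 · (38.5/57.8)³.
(r₁/r₂)³ = (0.6661)³ = 0.2955.
E₂ ≈ 159.6 N/C.

E ≈ 160 N/C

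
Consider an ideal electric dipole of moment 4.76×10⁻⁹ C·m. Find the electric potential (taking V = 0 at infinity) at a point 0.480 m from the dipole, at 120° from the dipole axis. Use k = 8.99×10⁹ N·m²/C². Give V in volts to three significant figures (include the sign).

The dipole potential is V = kp cosθ / r².
V = (8.99×10⁹)(4.76×10⁻⁹)·cos120° / (0.480)² = -92.87 V.

V ≈ -92.9 V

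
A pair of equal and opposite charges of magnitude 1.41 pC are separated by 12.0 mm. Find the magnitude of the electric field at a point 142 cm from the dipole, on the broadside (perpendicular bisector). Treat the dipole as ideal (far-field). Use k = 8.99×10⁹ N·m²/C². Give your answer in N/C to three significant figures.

E ≈ 5.31×10⁻⁵ N/C

Dipole moment p = qd = (1.41×10⁻¹² C)(0.0120 m) = 1.692×10⁻¹⁴ C·m.
In the equatorial plane E = kp/r³.
E = (8.99×10⁹)(1.692×10⁻¹⁴) / (1.42)³ = 5.312×10⁻⁵ N/C.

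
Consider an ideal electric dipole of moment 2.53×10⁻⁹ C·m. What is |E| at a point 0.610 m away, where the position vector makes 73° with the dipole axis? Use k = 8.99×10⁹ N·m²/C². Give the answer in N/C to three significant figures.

E ≈ 112 N/C

At angle θ the dipole field magnitude is E = (kp/r³)·√(1 + 3cos²θ).
kp/r³ = (8.99×10⁹)(2.53×10⁻⁹) / (0.610)³ = 100.2 N/C.
√(1 + 3cos²73°) = √(1 + 3·0.0855) = √1.2564 ≈ 1.1209.
E ≈ 100.2 × 1.121 = 112.3 N/C.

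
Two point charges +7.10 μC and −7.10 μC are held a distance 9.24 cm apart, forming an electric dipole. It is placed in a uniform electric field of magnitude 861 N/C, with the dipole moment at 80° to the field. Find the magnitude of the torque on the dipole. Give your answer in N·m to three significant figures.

τ ≈ 5.56×10⁻⁴ N·m

Dipole moment p = qd = (7.10×10⁻⁶ C)(0.0924 m) = 6.56×10⁻⁷ C·m.
Torque on an electric dipole: τ = pE sinθ.
τ = (6.56×10⁻⁷)(861)·sin80° = 5.562×10⁻⁴ N·m.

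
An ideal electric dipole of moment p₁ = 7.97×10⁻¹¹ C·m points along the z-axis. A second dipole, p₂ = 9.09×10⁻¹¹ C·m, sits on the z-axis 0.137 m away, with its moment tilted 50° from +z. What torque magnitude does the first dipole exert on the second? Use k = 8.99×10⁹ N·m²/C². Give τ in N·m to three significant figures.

τ ≈ 3.88×10⁻⁸ N·m

The second dipole sits on the axis of the first, so the field there is axial: E₁ = 2kp₁/r³ along +z.
E₁ = 2(8.99×10⁹)(7.97×10⁻¹¹)/(0.137)³ = 557.3 N/C.
Torque on the second dipole: τ = p₂ E₁ sinθ.
τ = (9.09×10⁻¹¹)(557.3)·sin50° = 3.881×10⁻⁸ N·m.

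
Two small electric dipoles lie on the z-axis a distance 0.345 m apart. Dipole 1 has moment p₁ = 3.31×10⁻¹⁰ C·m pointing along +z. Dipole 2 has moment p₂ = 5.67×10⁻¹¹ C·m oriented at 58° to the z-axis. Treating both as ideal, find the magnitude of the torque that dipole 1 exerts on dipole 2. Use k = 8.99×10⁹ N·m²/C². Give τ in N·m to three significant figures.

The second dipole sits on the axis of the first, so the field there is axial: E₁ = 2kp₁/r³ along +z.
E₁ = 2(8.99×10⁹)(3.31×10⁻¹⁰)/(0.345)³ = 144.9 N/C.
Torque on the second dipole: τ = p₂ E₁ sinθ.
τ = (5.67×10⁻¹¹)(144.9)·sin58° = 6.969×10⁻⁹ N·m.

τ ≈ 6.97×10⁻⁹ N·m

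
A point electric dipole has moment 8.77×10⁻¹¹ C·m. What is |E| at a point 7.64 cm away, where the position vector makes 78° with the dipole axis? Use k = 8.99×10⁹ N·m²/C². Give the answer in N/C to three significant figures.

At angle θ the dipole field magnitude is E = (kp/r³)·√(1 + 3cos²θ).
kp/r³ = (8.99×10⁹)(8.77×10⁻¹¹) / (0.0764)³ = 1768 N/C.
√(1 + 3cos²78°) = √(1 + 3·0.0432) = √1.1297 ≈ 1.0629.
E ≈ 1768 × 1.063 = 1879 N/C.

E ≈ 1880 N/C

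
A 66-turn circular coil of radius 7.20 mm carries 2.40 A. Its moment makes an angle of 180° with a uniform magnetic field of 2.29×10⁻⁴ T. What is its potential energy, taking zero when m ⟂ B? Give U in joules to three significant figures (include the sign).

m = NIA = NIπa² = 66·(2.40)·π·(0.00720)² = 0.0258 A·m².
U = −m·B = −mB cosθ.
U = −(0.0258)(2.29×10⁻⁴)·cos180° = 5.908×10⁻⁶ J.

U ≈ 5.91×10⁻⁶ J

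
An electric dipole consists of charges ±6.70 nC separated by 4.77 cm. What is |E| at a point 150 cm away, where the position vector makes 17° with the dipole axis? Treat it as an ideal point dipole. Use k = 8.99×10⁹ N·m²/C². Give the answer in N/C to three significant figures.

E ≈ 1.65 N/C

Dipole moment p = qd = (6.70×10⁻⁹ C)(0.0477 m) = 3.196×10⁻¹⁰ C·m.
At angle θ the dipole field magnitude is E = (kp/r³)·√(1 + 3cos²θ).
kp/r³ = (8.99×10⁹)(3.196×10⁻¹⁰) / (1.50)³ = 0.8513 N/C.
√(1 + 3cos²17°) = √(1 + 3·0.9145) = √3.7436 ≈ 1.9348.
E ≈ 0.8513 × 1.935 = 1.647 N/C.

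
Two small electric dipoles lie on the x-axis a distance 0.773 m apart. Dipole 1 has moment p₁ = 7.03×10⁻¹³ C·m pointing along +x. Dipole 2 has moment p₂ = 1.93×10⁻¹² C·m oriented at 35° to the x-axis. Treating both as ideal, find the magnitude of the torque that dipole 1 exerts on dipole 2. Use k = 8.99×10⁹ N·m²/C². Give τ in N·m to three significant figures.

τ ≈ 3.03×10⁻¹⁴ N·m

The second dipole sits on the axis of the first, so the field there is axial: E₁ = 2kp₁/r³ along +x.
E₁ = 2(8.99×10⁹)(7.03×10⁻¹³)/(0.773)³ = 0.02737 N/C.
Torque on the second dipole: τ = p₂ E₁ sinθ.
τ = (1.93×10⁻¹²)(0.02737)·sin35° = 3.029×10⁻¹⁴ N·m.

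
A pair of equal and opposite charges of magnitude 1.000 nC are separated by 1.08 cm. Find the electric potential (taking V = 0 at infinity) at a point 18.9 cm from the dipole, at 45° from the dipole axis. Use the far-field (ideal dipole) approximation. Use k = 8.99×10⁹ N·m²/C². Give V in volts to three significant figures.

V ≈ 1.92 V

Dipole moment p = qd = (1.00×10⁻⁹ C)(0.0108 m) = 1.08×10⁻¹¹ C·m.
The dipole potential is V = kp cosθ / r².
V = (8.99×10⁹)(1.08×10⁻¹¹)·cos45° / (0.189)² = 1.922 V.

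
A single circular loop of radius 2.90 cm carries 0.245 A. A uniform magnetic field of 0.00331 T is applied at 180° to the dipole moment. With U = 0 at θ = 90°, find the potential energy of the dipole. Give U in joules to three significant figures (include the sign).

U ≈ 2.14×10⁻⁶ J

Magnetic moment m = IA = Iπa² = (0.245)·π·(0.0290)² = 6.473×10⁻⁴ A·m².
U = −m·B = −mB cosθ.
U = −(6.473×10⁻⁴)(0.00331)·cos180° = 2.143×10⁻⁶ J.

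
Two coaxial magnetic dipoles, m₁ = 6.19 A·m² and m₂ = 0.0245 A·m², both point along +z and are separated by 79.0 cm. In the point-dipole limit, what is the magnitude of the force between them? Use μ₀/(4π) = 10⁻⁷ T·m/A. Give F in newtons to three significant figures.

On-axis B of dipole 1: B = (μ₀/4π)·2m₁/r³. Force on dipole 2: F = m₂·dB/dr.
dB/dr = −(μ₀/4π)·6m₁/r⁴, so |F| = (μ₀/4π)·6m₁m₂/r⁴.
F = 6(10⁻⁷)(6.19)(0.0245)/(0.790)⁴ = 2.336×10⁻⁷ N.

F ≈ 2.34×10⁻⁷ N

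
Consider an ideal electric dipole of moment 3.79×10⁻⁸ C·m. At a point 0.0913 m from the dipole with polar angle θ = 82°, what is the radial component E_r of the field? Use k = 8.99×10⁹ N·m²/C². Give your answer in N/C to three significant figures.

E_r ≈ 1.25×10⁵ N/C

For a dipole, E_r = (2kp cosθ)/r³.
kp/r³ = (8.99×10⁹)(3.79×10⁻⁸)/(0.0913)³ = 4.477×10⁵ N/C.
E_r = 2·4.477×10⁵·cos82° = 1.246×10⁵ N/C.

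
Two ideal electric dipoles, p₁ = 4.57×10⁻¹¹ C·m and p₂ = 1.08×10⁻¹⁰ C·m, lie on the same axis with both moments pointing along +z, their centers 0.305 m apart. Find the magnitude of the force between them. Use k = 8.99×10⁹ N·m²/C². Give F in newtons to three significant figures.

On-axis field of dipole 1 at distance r: E = 2kp₁/r³. Force on dipole 2 is F = p₂·dE/dr (gradient along axis).
dE/dr = −6kp₁/r⁴, so |F| = 6kp₁p₂/r⁴ (attractive for aligned moments).
F = 6(8.99×10⁹)(4.57×10⁻¹¹)(1.08×10⁻¹⁰)/(0.305)⁴ = 3.076×10⁻⁸ N.

F ≈ 3.08×10⁻⁸ N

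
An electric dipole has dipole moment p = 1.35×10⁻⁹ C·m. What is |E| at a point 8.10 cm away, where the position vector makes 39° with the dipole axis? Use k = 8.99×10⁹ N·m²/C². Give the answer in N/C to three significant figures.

At angle θ the dipole field magnitude is E = (kp/r³)·√(1 + 3cos²θ).
kp/r³ = (8.99×10⁹)(1.35×10⁻⁹) / (0.0810)³ = 2.284×10⁴ N/C.
√(1 + 3cos²39°) = √(1 + 3·0.6040) = √2.8119 ≈ 1.6769.
E ≈ 2.284×10⁴ × 1.677 = 3.829×10⁴ N/C.

E ≈ 3.83×10⁴ N/C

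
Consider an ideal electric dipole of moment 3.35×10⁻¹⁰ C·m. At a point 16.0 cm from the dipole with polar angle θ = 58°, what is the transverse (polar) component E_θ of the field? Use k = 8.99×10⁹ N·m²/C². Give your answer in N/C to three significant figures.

E_θ ≈ 624 N/C

For a dipole, E_θ = (kp sinθ)/r³.
kp/r³ = (8.99×10⁹)(3.35×10⁻¹⁰)/(0.160)³ = 735.3 N/C.
E_θ = 735.3·sin58° = 623.5 N/C.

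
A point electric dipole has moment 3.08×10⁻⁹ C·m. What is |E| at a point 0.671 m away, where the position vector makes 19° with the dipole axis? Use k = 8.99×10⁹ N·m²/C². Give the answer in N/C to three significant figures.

E ≈ 176 N/C

At angle θ the dipole field magnitude is E = (kp/r³)·√(1 + 3cos²θ).
kp/r³ = (8.99×10⁹)(3.08×10⁻⁹) / (0.671)³ = 91.65 N/C.
√(1 + 3cos²19°) = √(1 + 3·0.8940) = √3.6820 ≈ 1.9189.
E ≈ 91.65 × 1.919 = 175.9 N/C.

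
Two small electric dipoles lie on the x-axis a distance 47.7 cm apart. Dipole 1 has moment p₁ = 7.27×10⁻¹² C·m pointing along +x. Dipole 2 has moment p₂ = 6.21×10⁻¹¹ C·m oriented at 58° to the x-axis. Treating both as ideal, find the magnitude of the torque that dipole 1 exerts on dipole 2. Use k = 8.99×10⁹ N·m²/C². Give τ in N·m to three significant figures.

The second dipole sits on the axis of the first, so the field there is axial: E₁ = 2kp₁/r³ along +x.
E₁ = 2(8.99×10⁹)(7.27×10⁻¹²)/(0.477)³ = 1.204 N/C.
Torque on the second dipole: τ = p₂ E₁ sinθ.
τ = (6.21×10⁻¹¹)(1.204)·sin58° = 6.343×10⁻¹¹ N·m.

τ ≈ 6.34×10⁻¹¹ N·m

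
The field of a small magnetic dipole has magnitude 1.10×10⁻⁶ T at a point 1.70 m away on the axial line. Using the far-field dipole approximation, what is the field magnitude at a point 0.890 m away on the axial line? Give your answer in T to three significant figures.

B ≈ 7.67×10⁻⁶ T

Dipole fields scale as 1/r³ in the far field; the geometry is the same at both points.
B₂ = B₁ · (r₁/r₂)³ = 1.10×10⁻⁶ · (1.70/0.890)³.
(r₁/r₂)³ = (1.91)³ = 6.969.
B₂ ≈ 7.666×10⁻⁶ T.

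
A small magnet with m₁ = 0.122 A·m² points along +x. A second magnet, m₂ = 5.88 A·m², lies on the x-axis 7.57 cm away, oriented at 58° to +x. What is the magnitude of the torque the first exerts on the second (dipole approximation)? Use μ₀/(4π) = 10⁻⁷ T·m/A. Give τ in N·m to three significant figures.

τ ≈ 2.80×10⁻⁴ N·m

Dipole B is on the axis of dipole A, so B₁ there is axial: B₁ = (μ₀/4π)·2m₁/r³ along +x.
B₁ = 2(10⁻⁷)(0.122)/(0.0757)³ = 5.625×10⁻⁵ T.
τ = m₂ B₁ sinθ.
τ = (5.88)(5.625×10⁻⁵)·sin58° = 2.805×10⁻⁴ N·m.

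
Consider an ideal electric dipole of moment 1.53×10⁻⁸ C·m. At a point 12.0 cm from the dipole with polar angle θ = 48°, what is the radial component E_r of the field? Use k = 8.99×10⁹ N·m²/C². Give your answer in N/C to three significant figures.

E_r ≈ 1.07×10⁵ N/C

For a dipole, E_r = (2kp cosθ)/r³.
kp/r³ = (8.99×10⁹)(1.53×10⁻⁸)/(0.120)³ = 7.960×10⁴ N/C.
E_r = 2·7.960×10⁴·cos48° = 1.065×10⁵ N/C.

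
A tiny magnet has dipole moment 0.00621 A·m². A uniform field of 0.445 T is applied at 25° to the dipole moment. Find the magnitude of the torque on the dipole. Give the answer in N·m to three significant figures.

τ ≈ 0.00117 N·m

Torque on a magnetic dipole: τ = mB sinθ.
τ = (0.00621)(0.445)·sin25° = 0.001168 N·m.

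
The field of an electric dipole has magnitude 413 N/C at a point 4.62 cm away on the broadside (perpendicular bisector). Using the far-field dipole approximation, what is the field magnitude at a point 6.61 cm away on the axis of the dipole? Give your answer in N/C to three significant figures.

Dipole fields scale as 1/r³ in the far field.
The axial field is twice the equatorial field at the same r, so the geometry factor is 2/1.
E₂ = E₁ · (2/1) · (r₁/r₂)³ = 413 · 2 · (4.62/6.61)³.
(r₁/r₂)³ = (0.6989)³ = 0.3414.
E₂ ≈ 282.0 N/C.

E ≈ 282 N/C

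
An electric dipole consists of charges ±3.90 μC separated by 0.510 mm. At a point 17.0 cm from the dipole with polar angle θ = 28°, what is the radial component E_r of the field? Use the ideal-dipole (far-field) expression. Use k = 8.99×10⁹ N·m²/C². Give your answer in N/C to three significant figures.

E_r ≈ 6430 N/C

Dipole moment p = qd = (3.90×10⁻⁶ C)(5.10×10⁻⁴ m) = 1.989×10⁻⁹ C·m.
For a dipole, E_r = (2kp cosθ)/r³.
kp/r³ = (8.99×10⁹)(1.989×10⁻⁹)/(0.170)³ = 3640 N/C.
E_r = 2·3640·cos28° = 6427 N/C.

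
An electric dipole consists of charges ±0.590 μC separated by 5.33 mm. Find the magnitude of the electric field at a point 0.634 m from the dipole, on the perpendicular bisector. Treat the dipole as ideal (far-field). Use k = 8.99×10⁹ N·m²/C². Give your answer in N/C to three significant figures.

E ≈ 111 N/C

Dipole moment p = qd = (5.90×10⁻⁷ C)(0.00533 m) = 3.145×10⁻⁹ C·m.
On the perpendicular bisector E = kp/r³ (half the axial value at the same distance).
E = (8.99×10⁹)(3.145×10⁻⁹) / (0.634)³ = 110.9 N/C.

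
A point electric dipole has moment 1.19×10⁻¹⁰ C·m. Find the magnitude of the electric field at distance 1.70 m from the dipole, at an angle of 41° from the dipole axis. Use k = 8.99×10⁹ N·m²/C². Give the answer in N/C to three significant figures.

E ≈ 0.358 N/C

At angle θ the dipole field magnitude is E = (kp/r³)·√(1 + 3cos²θ).
kp/r³ = (8.99×10⁹)(1.19×10⁻¹⁰) / (1.70)³ = 0.2178 N/C.
√(1 + 3cos²41°) = √(1 + 3·0.5696) = √2.7088 ≈ 1.6458.
E ≈ 0.2178 × 1.646 = 0.3584 N/C.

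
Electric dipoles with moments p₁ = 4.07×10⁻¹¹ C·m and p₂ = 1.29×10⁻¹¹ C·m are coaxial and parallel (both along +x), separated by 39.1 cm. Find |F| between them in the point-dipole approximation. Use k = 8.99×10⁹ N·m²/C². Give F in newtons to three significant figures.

On-axis field of dipole 1 at distance r: E = 2kp₁/r³. Force on dipole 2 is F = p₂·dE/dr (gradient along axis).
dE/dr = −6kp₁/r⁴, so |F| = 6kp₁p₂/r⁴ (attractive for aligned moments).
F = 6(8.99×10⁹)(4.07×10⁻¹¹)(1.29×10⁻¹¹)/(0.391)⁴ = 1.212×10⁻⁹ N.

F ≈ 1.21×10⁻⁹ N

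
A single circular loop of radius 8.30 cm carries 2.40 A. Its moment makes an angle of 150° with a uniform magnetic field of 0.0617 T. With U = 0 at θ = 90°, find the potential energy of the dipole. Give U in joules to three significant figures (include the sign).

U ≈ 0.00278 J

Magnetic moment m = IA = Iπa² = (2.40)·π·(0.0830)² = 0.05194 A·m².
U = −m·B = −mB cosθ.
U = −(0.05194)(0.0617)·cos150° = 0.002775 J.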